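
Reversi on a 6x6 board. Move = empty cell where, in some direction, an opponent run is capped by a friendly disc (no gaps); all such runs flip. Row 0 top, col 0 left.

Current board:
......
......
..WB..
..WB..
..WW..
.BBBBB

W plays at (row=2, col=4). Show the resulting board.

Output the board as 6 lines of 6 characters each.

Place W at (2,4); scan 8 dirs for brackets.
Dir NW: first cell '.' (not opp) -> no flip
Dir N: first cell '.' (not opp) -> no flip
Dir NE: first cell '.' (not opp) -> no flip
Dir W: opp run (2,3) capped by W -> flip
Dir E: first cell '.' (not opp) -> no flip
Dir SW: opp run (3,3) capped by W -> flip
Dir S: first cell '.' (not opp) -> no flip
Dir SE: first cell '.' (not opp) -> no flip
All flips: (2,3) (3,3)

Answer: ......
......
..WWW.
..WW..
..WW..
.BBBBB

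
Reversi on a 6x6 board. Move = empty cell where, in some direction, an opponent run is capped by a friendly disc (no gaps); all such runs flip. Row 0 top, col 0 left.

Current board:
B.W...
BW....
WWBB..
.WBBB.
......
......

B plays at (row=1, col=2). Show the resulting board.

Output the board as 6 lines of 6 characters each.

Answer: B.W...
BBB...
WWBB..
.WBBB.
......
......

Derivation:
Place B at (1,2); scan 8 dirs for brackets.
Dir NW: first cell '.' (not opp) -> no flip
Dir N: opp run (0,2), next=edge -> no flip
Dir NE: first cell '.' (not opp) -> no flip
Dir W: opp run (1,1) capped by B -> flip
Dir E: first cell '.' (not opp) -> no flip
Dir SW: opp run (2,1), next='.' -> no flip
Dir S: first cell 'B' (not opp) -> no flip
Dir SE: first cell 'B' (not opp) -> no flip
All flips: (1,1)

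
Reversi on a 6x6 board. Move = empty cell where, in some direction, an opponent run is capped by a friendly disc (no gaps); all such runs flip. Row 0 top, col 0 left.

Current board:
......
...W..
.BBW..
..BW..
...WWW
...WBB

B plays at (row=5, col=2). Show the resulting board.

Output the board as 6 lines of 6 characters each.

Place B at (5,2); scan 8 dirs for brackets.
Dir NW: first cell '.' (not opp) -> no flip
Dir N: first cell '.' (not opp) -> no flip
Dir NE: opp run (4,3), next='.' -> no flip
Dir W: first cell '.' (not opp) -> no flip
Dir E: opp run (5,3) capped by B -> flip
Dir SW: edge -> no flip
Dir S: edge -> no flip
Dir SE: edge -> no flip
All flips: (5,3)

Answer: ......
...W..
.BBW..
..BW..
...WWW
..BBBB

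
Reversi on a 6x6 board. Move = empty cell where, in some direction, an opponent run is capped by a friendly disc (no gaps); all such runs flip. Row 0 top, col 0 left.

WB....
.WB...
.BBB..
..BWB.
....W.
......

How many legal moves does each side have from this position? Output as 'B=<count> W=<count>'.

Answer: B=4 W=5

Derivation:
-- B to move --
(0,2): no bracket -> illegal
(1,0): flips 1 -> legal
(2,0): no bracket -> illegal
(2,4): no bracket -> illegal
(3,5): no bracket -> illegal
(4,2): no bracket -> illegal
(4,3): flips 1 -> legal
(4,5): no bracket -> illegal
(5,3): no bracket -> illegal
(5,4): flips 1 -> legal
(5,5): flips 2 -> legal
B mobility = 4
-- W to move --
(0,2): flips 1 -> legal
(0,3): no bracket -> illegal
(1,0): no bracket -> illegal
(1,3): flips 2 -> legal
(1,4): no bracket -> illegal
(2,0): no bracket -> illegal
(2,4): flips 1 -> legal
(2,5): no bracket -> illegal
(3,0): no bracket -> illegal
(3,1): flips 2 -> legal
(3,5): flips 1 -> legal
(4,1): no bracket -> illegal
(4,2): no bracket -> illegal
(4,3): no bracket -> illegal
(4,5): no bracket -> illegal
W mobility = 5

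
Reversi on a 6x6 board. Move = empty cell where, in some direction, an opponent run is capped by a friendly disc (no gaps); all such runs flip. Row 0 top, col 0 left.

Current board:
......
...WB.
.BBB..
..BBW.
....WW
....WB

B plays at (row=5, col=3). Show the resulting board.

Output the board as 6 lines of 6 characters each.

Answer: ......
...WB.
.BBB..
..BBW.
....WW
...BBB

Derivation:
Place B at (5,3); scan 8 dirs for brackets.
Dir NW: first cell '.' (not opp) -> no flip
Dir N: first cell '.' (not opp) -> no flip
Dir NE: opp run (4,4), next='.' -> no flip
Dir W: first cell '.' (not opp) -> no flip
Dir E: opp run (5,4) capped by B -> flip
Dir SW: edge -> no flip
Dir S: edge -> no flip
Dir SE: edge -> no flip
All flips: (5,4)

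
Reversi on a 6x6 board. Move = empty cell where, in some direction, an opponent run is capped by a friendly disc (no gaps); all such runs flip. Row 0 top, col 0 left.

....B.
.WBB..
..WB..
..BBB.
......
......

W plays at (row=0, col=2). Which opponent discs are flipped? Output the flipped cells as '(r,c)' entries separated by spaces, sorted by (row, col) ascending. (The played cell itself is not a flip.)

Answer: (1,2)

Derivation:
Dir NW: edge -> no flip
Dir N: edge -> no flip
Dir NE: edge -> no flip
Dir W: first cell '.' (not opp) -> no flip
Dir E: first cell '.' (not opp) -> no flip
Dir SW: first cell 'W' (not opp) -> no flip
Dir S: opp run (1,2) capped by W -> flip
Dir SE: opp run (1,3), next='.' -> no flip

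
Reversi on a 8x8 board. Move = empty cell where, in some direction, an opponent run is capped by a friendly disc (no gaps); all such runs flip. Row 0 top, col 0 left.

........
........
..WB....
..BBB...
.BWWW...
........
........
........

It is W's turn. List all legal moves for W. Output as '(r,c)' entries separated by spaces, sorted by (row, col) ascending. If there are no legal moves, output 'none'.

(1,2): no bracket -> illegal
(1,3): flips 2 -> legal
(1,4): no bracket -> illegal
(2,1): flips 1 -> legal
(2,4): flips 3 -> legal
(2,5): flips 1 -> legal
(3,0): no bracket -> illegal
(3,1): no bracket -> illegal
(3,5): no bracket -> illegal
(4,0): flips 1 -> legal
(4,5): no bracket -> illegal
(5,0): no bracket -> illegal
(5,1): no bracket -> illegal
(5,2): no bracket -> illegal

Answer: (1,3) (2,1) (2,4) (2,5) (4,0)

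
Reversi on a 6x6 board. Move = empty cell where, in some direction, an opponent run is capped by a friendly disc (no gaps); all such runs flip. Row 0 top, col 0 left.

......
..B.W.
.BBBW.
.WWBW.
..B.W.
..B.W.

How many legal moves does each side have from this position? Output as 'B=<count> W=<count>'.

Answer: B=11 W=8

Derivation:
-- B to move --
(0,3): no bracket -> illegal
(0,4): no bracket -> illegal
(0,5): flips 1 -> legal
(1,3): no bracket -> illegal
(1,5): flips 1 -> legal
(2,0): flips 1 -> legal
(2,5): flips 1 -> legal
(3,0): flips 2 -> legal
(3,5): flips 1 -> legal
(4,0): flips 1 -> legal
(4,1): flips 2 -> legal
(4,3): flips 1 -> legal
(4,5): flips 1 -> legal
(5,3): no bracket -> illegal
(5,5): flips 1 -> legal
B mobility = 11
-- W to move --
(0,1): flips 2 -> legal
(0,2): flips 2 -> legal
(0,3): no bracket -> illegal
(1,0): flips 1 -> legal
(1,1): flips 3 -> legal
(1,3): flips 1 -> legal
(2,0): flips 3 -> legal
(3,0): no bracket -> illegal
(4,1): no bracket -> illegal
(4,3): no bracket -> illegal
(5,1): flips 2 -> legal
(5,3): flips 1 -> legal
W mobility = 8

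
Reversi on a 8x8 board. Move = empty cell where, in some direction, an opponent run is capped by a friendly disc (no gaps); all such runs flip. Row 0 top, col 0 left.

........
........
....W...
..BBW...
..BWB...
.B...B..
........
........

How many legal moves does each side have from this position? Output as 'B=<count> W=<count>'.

Answer: B=5 W=7

Derivation:
-- B to move --
(1,3): no bracket -> illegal
(1,4): flips 2 -> legal
(1,5): flips 1 -> legal
(2,3): no bracket -> illegal
(2,5): no bracket -> illegal
(3,5): flips 1 -> legal
(4,5): no bracket -> illegal
(5,2): no bracket -> illegal
(5,3): flips 1 -> legal
(5,4): flips 1 -> legal
B mobility = 5
-- W to move --
(2,1): flips 1 -> legal
(2,2): no bracket -> illegal
(2,3): flips 1 -> legal
(3,1): flips 2 -> legal
(3,5): no bracket -> illegal
(4,0): no bracket -> illegal
(4,1): flips 1 -> legal
(4,5): flips 1 -> legal
(4,6): no bracket -> illegal
(5,0): no bracket -> illegal
(5,2): no bracket -> illegal
(5,3): no bracket -> illegal
(5,4): flips 1 -> legal
(5,6): no bracket -> illegal
(6,0): flips 3 -> legal
(6,1): no bracket -> illegal
(6,2): no bracket -> illegal
(6,4): no bracket -> illegal
(6,5): no bracket -> illegal
(6,6): no bracket -> illegal
W mobility = 7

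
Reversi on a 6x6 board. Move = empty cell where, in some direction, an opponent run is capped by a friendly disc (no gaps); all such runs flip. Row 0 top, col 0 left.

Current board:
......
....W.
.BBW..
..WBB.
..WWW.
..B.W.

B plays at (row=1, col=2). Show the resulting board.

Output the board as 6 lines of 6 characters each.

Answer: ......
..B.W.
.BBB..
..WBB.
..WWW.
..B.W.

Derivation:
Place B at (1,2); scan 8 dirs for brackets.
Dir NW: first cell '.' (not opp) -> no flip
Dir N: first cell '.' (not opp) -> no flip
Dir NE: first cell '.' (not opp) -> no flip
Dir W: first cell '.' (not opp) -> no flip
Dir E: first cell '.' (not opp) -> no flip
Dir SW: first cell 'B' (not opp) -> no flip
Dir S: first cell 'B' (not opp) -> no flip
Dir SE: opp run (2,3) capped by B -> flip
All flips: (2,3)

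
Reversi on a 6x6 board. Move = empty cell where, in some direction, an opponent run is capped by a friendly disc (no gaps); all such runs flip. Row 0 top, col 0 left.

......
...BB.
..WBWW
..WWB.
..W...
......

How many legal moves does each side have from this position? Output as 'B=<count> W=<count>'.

-- B to move --
(1,1): no bracket -> illegal
(1,2): no bracket -> illegal
(1,5): no bracket -> illegal
(2,1): flips 1 -> legal
(3,1): flips 3 -> legal
(3,5): flips 1 -> legal
(4,1): flips 1 -> legal
(4,3): flips 1 -> legal
(4,4): no bracket -> illegal
(5,1): no bracket -> illegal
(5,2): no bracket -> illegal
(5,3): no bracket -> illegal
B mobility = 5
-- W to move --
(0,2): flips 1 -> legal
(0,3): flips 3 -> legal
(0,4): flips 2 -> legal
(0,5): flips 2 -> legal
(1,2): no bracket -> illegal
(1,5): no bracket -> illegal
(3,5): flips 1 -> legal
(4,3): flips 1 -> legal
(4,4): flips 1 -> legal
(4,5): no bracket -> illegal
W mobility = 7

Answer: B=5 W=7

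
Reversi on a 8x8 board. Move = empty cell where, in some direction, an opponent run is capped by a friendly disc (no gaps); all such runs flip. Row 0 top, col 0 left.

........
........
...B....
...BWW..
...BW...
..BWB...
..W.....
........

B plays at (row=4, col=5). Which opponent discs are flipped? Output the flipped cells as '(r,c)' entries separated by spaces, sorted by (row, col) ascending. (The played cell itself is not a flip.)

Dir NW: opp run (3,4) capped by B -> flip
Dir N: opp run (3,5), next='.' -> no flip
Dir NE: first cell '.' (not opp) -> no flip
Dir W: opp run (4,4) capped by B -> flip
Dir E: first cell '.' (not opp) -> no flip
Dir SW: first cell 'B' (not opp) -> no flip
Dir S: first cell '.' (not opp) -> no flip
Dir SE: first cell '.' (not opp) -> no flip

Answer: (3,4) (4,4)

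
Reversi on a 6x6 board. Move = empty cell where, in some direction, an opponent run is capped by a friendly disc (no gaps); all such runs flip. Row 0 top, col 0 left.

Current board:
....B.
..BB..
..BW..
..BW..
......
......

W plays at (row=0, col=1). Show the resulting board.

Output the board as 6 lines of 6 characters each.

Place W at (0,1); scan 8 dirs for brackets.
Dir NW: edge -> no flip
Dir N: edge -> no flip
Dir NE: edge -> no flip
Dir W: first cell '.' (not opp) -> no flip
Dir E: first cell '.' (not opp) -> no flip
Dir SW: first cell '.' (not opp) -> no flip
Dir S: first cell '.' (not opp) -> no flip
Dir SE: opp run (1,2) capped by W -> flip
All flips: (1,2)

Answer: .W..B.
..WB..
..BW..
..BW..
......
......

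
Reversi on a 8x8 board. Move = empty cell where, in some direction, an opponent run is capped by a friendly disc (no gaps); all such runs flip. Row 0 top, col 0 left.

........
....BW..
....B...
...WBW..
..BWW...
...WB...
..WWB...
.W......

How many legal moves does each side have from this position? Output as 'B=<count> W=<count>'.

-- B to move --
(0,4): no bracket -> illegal
(0,5): no bracket -> illegal
(0,6): flips 1 -> legal
(1,6): flips 1 -> legal
(2,2): no bracket -> illegal
(2,3): no bracket -> illegal
(2,5): no bracket -> illegal
(2,6): no bracket -> illegal
(3,2): flips 2 -> legal
(3,6): flips 1 -> legal
(4,5): flips 2 -> legal
(4,6): flips 1 -> legal
(5,1): no bracket -> illegal
(5,2): flips 2 -> legal
(5,5): no bracket -> illegal
(6,0): no bracket -> illegal
(6,1): flips 2 -> legal
(7,0): no bracket -> illegal
(7,2): flips 1 -> legal
(7,3): no bracket -> illegal
(7,4): no bracket -> illegal
B mobility = 9
-- W to move --
(0,3): no bracket -> illegal
(0,4): flips 3 -> legal
(0,5): no bracket -> illegal
(1,3): flips 2 -> legal
(2,3): no bracket -> illegal
(2,5): flips 1 -> legal
(3,1): flips 1 -> legal
(3,2): no bracket -> illegal
(4,1): flips 1 -> legal
(4,5): flips 1 -> legal
(5,1): flips 1 -> legal
(5,2): no bracket -> illegal
(5,5): flips 1 -> legal
(6,5): flips 2 -> legal
(7,3): no bracket -> illegal
(7,4): flips 2 -> legal
(7,5): flips 1 -> legal
W mobility = 11

Answer: B=9 W=11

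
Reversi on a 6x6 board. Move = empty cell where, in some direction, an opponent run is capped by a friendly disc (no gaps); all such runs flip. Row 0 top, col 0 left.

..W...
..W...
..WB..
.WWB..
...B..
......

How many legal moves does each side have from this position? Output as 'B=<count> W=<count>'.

-- B to move --
(0,1): flips 1 -> legal
(0,3): no bracket -> illegal
(1,1): flips 1 -> legal
(1,3): no bracket -> illegal
(2,0): no bracket -> illegal
(2,1): flips 2 -> legal
(3,0): flips 2 -> legal
(4,0): no bracket -> illegal
(4,1): flips 1 -> legal
(4,2): no bracket -> illegal
B mobility = 5
-- W to move --
(1,3): no bracket -> illegal
(1,4): flips 1 -> legal
(2,4): flips 1 -> legal
(3,4): flips 2 -> legal
(4,2): no bracket -> illegal
(4,4): flips 1 -> legal
(5,2): no bracket -> illegal
(5,3): no bracket -> illegal
(5,4): flips 1 -> legal
W mobility = 5

Answer: B=5 W=5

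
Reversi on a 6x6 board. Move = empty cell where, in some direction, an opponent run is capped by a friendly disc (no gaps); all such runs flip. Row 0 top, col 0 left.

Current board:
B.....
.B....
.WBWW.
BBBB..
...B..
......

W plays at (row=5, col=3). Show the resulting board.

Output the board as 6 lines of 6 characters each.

Answer: B.....
.B....
.WBWW.
BBBW..
...W..
...W..

Derivation:
Place W at (5,3); scan 8 dirs for brackets.
Dir NW: first cell '.' (not opp) -> no flip
Dir N: opp run (4,3) (3,3) capped by W -> flip
Dir NE: first cell '.' (not opp) -> no flip
Dir W: first cell '.' (not opp) -> no flip
Dir E: first cell '.' (not opp) -> no flip
Dir SW: edge -> no flip
Dir S: edge -> no flip
Dir SE: edge -> no flip
All flips: (3,3) (4,3)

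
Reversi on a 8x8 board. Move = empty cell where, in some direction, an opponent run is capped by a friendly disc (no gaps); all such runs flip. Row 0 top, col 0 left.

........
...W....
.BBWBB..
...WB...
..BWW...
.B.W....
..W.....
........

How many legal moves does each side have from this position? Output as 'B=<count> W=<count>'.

-- B to move --
(0,2): flips 1 -> legal
(0,3): no bracket -> illegal
(0,4): flips 1 -> legal
(1,2): flips 1 -> legal
(1,4): no bracket -> illegal
(3,2): flips 1 -> legal
(3,5): no bracket -> illegal
(4,5): flips 2 -> legal
(5,2): flips 1 -> legal
(5,4): flips 1 -> legal
(5,5): flips 2 -> legal
(6,1): no bracket -> illegal
(6,3): no bracket -> illegal
(6,4): flips 1 -> legal
(7,1): no bracket -> illegal
(7,2): no bracket -> illegal
(7,3): flips 1 -> legal
B mobility = 10
-- W to move --
(1,0): no bracket -> illegal
(1,1): flips 1 -> legal
(1,2): no bracket -> illegal
(1,4): flips 2 -> legal
(1,5): flips 1 -> legal
(1,6): flips 2 -> legal
(2,0): flips 2 -> legal
(2,6): flips 2 -> legal
(3,0): no bracket -> illegal
(3,1): flips 2 -> legal
(3,2): no bracket -> illegal
(3,5): flips 2 -> legal
(3,6): no bracket -> illegal
(4,0): flips 1 -> legal
(4,1): flips 1 -> legal
(4,5): flips 1 -> legal
(5,0): no bracket -> illegal
(5,2): no bracket -> illegal
(6,0): flips 2 -> legal
(6,1): no bracket -> illegal
W mobility = 12

Answer: B=10 W=12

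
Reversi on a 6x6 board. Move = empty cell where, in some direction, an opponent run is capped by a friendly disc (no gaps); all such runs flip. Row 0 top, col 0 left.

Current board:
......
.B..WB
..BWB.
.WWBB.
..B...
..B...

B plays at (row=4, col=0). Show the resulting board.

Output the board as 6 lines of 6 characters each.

Answer: ......
.B..WB
..BWB.
.BWBB.
B.B...
..B...

Derivation:
Place B at (4,0); scan 8 dirs for brackets.
Dir NW: edge -> no flip
Dir N: first cell '.' (not opp) -> no flip
Dir NE: opp run (3,1) capped by B -> flip
Dir W: edge -> no flip
Dir E: first cell '.' (not opp) -> no flip
Dir SW: edge -> no flip
Dir S: first cell '.' (not opp) -> no flip
Dir SE: first cell '.' (not opp) -> no flip
All flips: (3,1)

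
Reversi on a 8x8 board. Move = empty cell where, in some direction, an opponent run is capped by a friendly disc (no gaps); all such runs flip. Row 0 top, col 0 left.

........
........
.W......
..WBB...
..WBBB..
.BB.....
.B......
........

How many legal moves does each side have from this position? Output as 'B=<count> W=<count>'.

Answer: B=4 W=6

Derivation:
-- B to move --
(1,0): flips 2 -> legal
(1,1): no bracket -> illegal
(1,2): no bracket -> illegal
(2,0): no bracket -> illegal
(2,2): flips 2 -> legal
(2,3): no bracket -> illegal
(3,0): no bracket -> illegal
(3,1): flips 1 -> legal
(4,1): flips 1 -> legal
(5,3): no bracket -> illegal
B mobility = 4
-- W to move --
(2,2): no bracket -> illegal
(2,3): no bracket -> illegal
(2,4): flips 1 -> legal
(2,5): no bracket -> illegal
(3,5): flips 2 -> legal
(3,6): no bracket -> illegal
(4,0): no bracket -> illegal
(4,1): no bracket -> illegal
(4,6): flips 3 -> legal
(5,0): no bracket -> illegal
(5,3): no bracket -> illegal
(5,4): flips 1 -> legal
(5,5): no bracket -> illegal
(5,6): no bracket -> illegal
(6,0): flips 1 -> legal
(6,2): flips 1 -> legal
(6,3): no bracket -> illegal
(7,0): no bracket -> illegal
(7,1): no bracket -> illegal
(7,2): no bracket -> illegal
W mobility = 6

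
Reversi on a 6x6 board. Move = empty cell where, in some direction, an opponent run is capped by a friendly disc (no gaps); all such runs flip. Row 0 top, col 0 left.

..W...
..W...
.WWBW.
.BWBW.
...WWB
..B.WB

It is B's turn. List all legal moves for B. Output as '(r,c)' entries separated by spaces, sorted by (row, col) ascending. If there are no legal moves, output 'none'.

Answer: (0,1) (1,1) (1,3) (1,5) (2,0) (2,5) (3,5) (4,1) (4,2) (5,3)

Derivation:
(0,1): flips 1 -> legal
(0,3): no bracket -> illegal
(1,0): no bracket -> illegal
(1,1): flips 2 -> legal
(1,3): flips 1 -> legal
(1,4): no bracket -> illegal
(1,5): flips 1 -> legal
(2,0): flips 2 -> legal
(2,5): flips 3 -> legal
(3,0): no bracket -> illegal
(3,5): flips 1 -> legal
(4,1): flips 1 -> legal
(4,2): flips 2 -> legal
(5,3): flips 2 -> legal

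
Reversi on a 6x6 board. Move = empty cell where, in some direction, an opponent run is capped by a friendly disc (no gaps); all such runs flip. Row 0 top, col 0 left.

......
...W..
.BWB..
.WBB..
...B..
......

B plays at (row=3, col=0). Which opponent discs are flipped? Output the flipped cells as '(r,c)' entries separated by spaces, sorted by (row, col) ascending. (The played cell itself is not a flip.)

Answer: (3,1)

Derivation:
Dir NW: edge -> no flip
Dir N: first cell '.' (not opp) -> no flip
Dir NE: first cell 'B' (not opp) -> no flip
Dir W: edge -> no flip
Dir E: opp run (3,1) capped by B -> flip
Dir SW: edge -> no flip
Dir S: first cell '.' (not opp) -> no flip
Dir SE: first cell '.' (not opp) -> no flip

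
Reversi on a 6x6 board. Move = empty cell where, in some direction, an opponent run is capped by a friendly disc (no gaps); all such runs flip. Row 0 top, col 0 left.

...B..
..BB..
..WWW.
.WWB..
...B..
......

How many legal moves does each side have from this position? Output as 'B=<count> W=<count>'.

-- B to move --
(1,1): flips 1 -> legal
(1,4): no bracket -> illegal
(1,5): flips 1 -> legal
(2,0): no bracket -> illegal
(2,1): flips 1 -> legal
(2,5): no bracket -> illegal
(3,0): flips 2 -> legal
(3,4): flips 1 -> legal
(3,5): flips 1 -> legal
(4,0): flips 2 -> legal
(4,1): no bracket -> illegal
(4,2): flips 2 -> legal
B mobility = 8
-- W to move --
(0,1): flips 1 -> legal
(0,2): flips 2 -> legal
(0,4): flips 1 -> legal
(1,1): no bracket -> illegal
(1,4): no bracket -> illegal
(2,1): no bracket -> illegal
(3,4): flips 1 -> legal
(4,2): flips 1 -> legal
(4,4): flips 1 -> legal
(5,2): no bracket -> illegal
(5,3): flips 2 -> legal
(5,4): flips 1 -> legal
W mobility = 8

Answer: B=8 W=8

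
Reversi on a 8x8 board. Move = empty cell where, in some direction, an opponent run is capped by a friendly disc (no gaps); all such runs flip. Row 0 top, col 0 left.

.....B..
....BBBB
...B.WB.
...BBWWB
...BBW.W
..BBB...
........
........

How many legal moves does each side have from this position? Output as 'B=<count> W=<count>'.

-- B to move --
(2,4): flips 1 -> legal
(2,7): flips 2 -> legal
(4,6): flips 2 -> legal
(5,5): flips 3 -> legal
(5,6): flips 1 -> legal
(5,7): flips 1 -> legal
B mobility = 6
-- W to move --
(0,3): flips 1 -> legal
(0,4): no bracket -> illegal
(0,6): flips 2 -> legal
(0,7): flips 1 -> legal
(1,2): flips 2 -> legal
(1,3): no bracket -> illegal
(2,2): no bracket -> illegal
(2,4): no bracket -> illegal
(2,7): flips 2 -> legal
(3,2): flips 2 -> legal
(4,1): no bracket -> illegal
(4,2): flips 2 -> legal
(4,6): no bracket -> illegal
(5,1): no bracket -> illegal
(5,5): no bracket -> illegal
(6,1): flips 3 -> legal
(6,2): flips 2 -> legal
(6,3): flips 1 -> legal
(6,4): no bracket -> illegal
(6,5): no bracket -> illegal
W mobility = 10

Answer: B=6 W=10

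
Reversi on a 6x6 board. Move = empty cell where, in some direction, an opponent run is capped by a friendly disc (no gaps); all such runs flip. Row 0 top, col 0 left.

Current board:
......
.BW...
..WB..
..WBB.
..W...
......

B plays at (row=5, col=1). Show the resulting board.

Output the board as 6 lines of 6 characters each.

Answer: ......
.BW...
..WB..
..WBB.
..B...
.B....

Derivation:
Place B at (5,1); scan 8 dirs for brackets.
Dir NW: first cell '.' (not opp) -> no flip
Dir N: first cell '.' (not opp) -> no flip
Dir NE: opp run (4,2) capped by B -> flip
Dir W: first cell '.' (not opp) -> no flip
Dir E: first cell '.' (not opp) -> no flip
Dir SW: edge -> no flip
Dir S: edge -> no flip
Dir SE: edge -> no flip
All flips: (4,2)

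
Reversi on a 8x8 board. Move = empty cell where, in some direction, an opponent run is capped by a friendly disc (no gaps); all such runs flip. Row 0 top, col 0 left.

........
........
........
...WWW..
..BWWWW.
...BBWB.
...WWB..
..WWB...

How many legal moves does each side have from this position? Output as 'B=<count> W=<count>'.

Answer: B=11 W=10

Derivation:
-- B to move --
(2,2): no bracket -> illegal
(2,3): flips 4 -> legal
(2,4): flips 3 -> legal
(2,5): flips 3 -> legal
(2,6): flips 2 -> legal
(3,2): flips 1 -> legal
(3,6): flips 2 -> legal
(3,7): no bracket -> illegal
(4,7): flips 4 -> legal
(5,2): flips 1 -> legal
(5,7): no bracket -> illegal
(6,1): no bracket -> illegal
(6,2): flips 2 -> legal
(6,6): no bracket -> illegal
(7,1): flips 2 -> legal
(7,5): flips 1 -> legal
B mobility = 11
-- W to move --
(3,1): flips 2 -> legal
(3,2): no bracket -> illegal
(4,1): flips 1 -> legal
(4,7): no bracket -> illegal
(5,1): flips 1 -> legal
(5,2): flips 2 -> legal
(5,7): flips 1 -> legal
(6,2): flips 1 -> legal
(6,6): flips 2 -> legal
(6,7): flips 1 -> legal
(7,5): flips 2 -> legal
(7,6): flips 2 -> legal
W mobility = 10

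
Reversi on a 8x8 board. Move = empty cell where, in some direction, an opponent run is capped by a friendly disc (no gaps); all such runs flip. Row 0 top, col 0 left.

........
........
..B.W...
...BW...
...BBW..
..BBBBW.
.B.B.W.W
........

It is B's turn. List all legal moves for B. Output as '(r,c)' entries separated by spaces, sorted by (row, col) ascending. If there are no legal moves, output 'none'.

(1,3): no bracket -> illegal
(1,4): flips 2 -> legal
(1,5): flips 1 -> legal
(2,3): no bracket -> illegal
(2,5): flips 1 -> legal
(3,5): flips 2 -> legal
(3,6): flips 1 -> legal
(4,6): flips 1 -> legal
(4,7): no bracket -> illegal
(5,7): flips 1 -> legal
(6,4): no bracket -> illegal
(6,6): no bracket -> illegal
(7,4): no bracket -> illegal
(7,5): flips 1 -> legal
(7,6): flips 1 -> legal
(7,7): no bracket -> illegal

Answer: (1,4) (1,5) (2,5) (3,5) (3,6) (4,6) (5,7) (7,5) (7,6)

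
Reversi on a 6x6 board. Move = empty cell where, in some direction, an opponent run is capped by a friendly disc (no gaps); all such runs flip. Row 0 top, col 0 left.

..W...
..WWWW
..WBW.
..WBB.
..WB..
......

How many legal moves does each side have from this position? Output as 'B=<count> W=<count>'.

Answer: B=10 W=5

Derivation:
-- B to move --
(0,1): flips 1 -> legal
(0,3): flips 1 -> legal
(0,4): flips 2 -> legal
(0,5): flips 1 -> legal
(1,1): flips 1 -> legal
(2,1): flips 2 -> legal
(2,5): flips 1 -> legal
(3,1): flips 1 -> legal
(3,5): no bracket -> illegal
(4,1): flips 2 -> legal
(5,1): flips 1 -> legal
(5,2): no bracket -> illegal
(5,3): no bracket -> illegal
B mobility = 10
-- W to move --
(2,5): no bracket -> illegal
(3,5): flips 2 -> legal
(4,4): flips 3 -> legal
(4,5): flips 2 -> legal
(5,2): no bracket -> illegal
(5,3): flips 3 -> legal
(5,4): flips 1 -> legal
W mobility = 5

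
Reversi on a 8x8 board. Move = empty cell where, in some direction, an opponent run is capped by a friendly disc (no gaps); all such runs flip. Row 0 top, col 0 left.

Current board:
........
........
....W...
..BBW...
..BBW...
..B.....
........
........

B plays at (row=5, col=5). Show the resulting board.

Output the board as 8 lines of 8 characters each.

Place B at (5,5); scan 8 dirs for brackets.
Dir NW: opp run (4,4) capped by B -> flip
Dir N: first cell '.' (not opp) -> no flip
Dir NE: first cell '.' (not opp) -> no flip
Dir W: first cell '.' (not opp) -> no flip
Dir E: first cell '.' (not opp) -> no flip
Dir SW: first cell '.' (not opp) -> no flip
Dir S: first cell '.' (not opp) -> no flip
Dir SE: first cell '.' (not opp) -> no flip
All flips: (4,4)

Answer: ........
........
....W...
..BBW...
..BBB...
..B..B..
........
........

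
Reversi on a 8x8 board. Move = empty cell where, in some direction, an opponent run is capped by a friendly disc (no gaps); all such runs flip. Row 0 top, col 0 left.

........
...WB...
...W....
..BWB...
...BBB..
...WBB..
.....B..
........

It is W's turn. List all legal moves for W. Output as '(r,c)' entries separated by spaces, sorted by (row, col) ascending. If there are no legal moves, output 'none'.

(0,3): no bracket -> illegal
(0,4): no bracket -> illegal
(0,5): flips 1 -> legal
(1,5): flips 1 -> legal
(2,1): no bracket -> illegal
(2,2): no bracket -> illegal
(2,4): no bracket -> illegal
(2,5): no bracket -> illegal
(3,1): flips 1 -> legal
(3,5): flips 2 -> legal
(3,6): no bracket -> illegal
(4,1): flips 1 -> legal
(4,2): no bracket -> illegal
(4,6): no bracket -> illegal
(5,2): no bracket -> illegal
(5,6): flips 4 -> legal
(6,3): no bracket -> illegal
(6,4): no bracket -> illegal
(6,6): flips 2 -> legal
(7,4): no bracket -> illegal
(7,5): no bracket -> illegal
(7,6): no bracket -> illegal

Answer: (0,5) (1,5) (3,1) (3,5) (4,1) (5,6) (6,6)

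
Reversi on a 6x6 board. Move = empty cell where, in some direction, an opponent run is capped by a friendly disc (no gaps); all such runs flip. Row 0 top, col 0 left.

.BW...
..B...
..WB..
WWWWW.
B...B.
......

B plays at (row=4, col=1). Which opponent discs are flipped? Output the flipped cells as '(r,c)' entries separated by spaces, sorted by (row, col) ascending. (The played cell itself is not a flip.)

Dir NW: opp run (3,0), next=edge -> no flip
Dir N: opp run (3,1), next='.' -> no flip
Dir NE: opp run (3,2) capped by B -> flip
Dir W: first cell 'B' (not opp) -> no flip
Dir E: first cell '.' (not opp) -> no flip
Dir SW: first cell '.' (not opp) -> no flip
Dir S: first cell '.' (not opp) -> no flip
Dir SE: first cell '.' (not opp) -> no flip

Answer: (3,2)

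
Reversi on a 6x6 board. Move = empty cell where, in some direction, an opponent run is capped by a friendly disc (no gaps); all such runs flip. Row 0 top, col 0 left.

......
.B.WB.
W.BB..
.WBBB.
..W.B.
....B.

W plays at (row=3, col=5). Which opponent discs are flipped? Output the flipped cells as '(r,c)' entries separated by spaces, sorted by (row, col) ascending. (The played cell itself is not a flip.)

Answer: (3,2) (3,3) (3,4)

Derivation:
Dir NW: first cell '.' (not opp) -> no flip
Dir N: first cell '.' (not opp) -> no flip
Dir NE: edge -> no flip
Dir W: opp run (3,4) (3,3) (3,2) capped by W -> flip
Dir E: edge -> no flip
Dir SW: opp run (4,4), next='.' -> no flip
Dir S: first cell '.' (not opp) -> no flip
Dir SE: edge -> no flip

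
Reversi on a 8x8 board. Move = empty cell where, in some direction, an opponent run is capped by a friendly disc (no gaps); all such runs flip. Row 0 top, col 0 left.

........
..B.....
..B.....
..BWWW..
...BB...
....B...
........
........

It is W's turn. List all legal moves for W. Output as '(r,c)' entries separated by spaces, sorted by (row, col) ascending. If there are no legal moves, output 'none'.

(0,1): no bracket -> illegal
(0,2): no bracket -> illegal
(0,3): no bracket -> illegal
(1,1): flips 1 -> legal
(1,3): no bracket -> illegal
(2,1): no bracket -> illegal
(2,3): no bracket -> illegal
(3,1): flips 1 -> legal
(4,1): no bracket -> illegal
(4,2): no bracket -> illegal
(4,5): no bracket -> illegal
(5,2): flips 1 -> legal
(5,3): flips 2 -> legal
(5,5): flips 1 -> legal
(6,3): no bracket -> illegal
(6,4): flips 2 -> legal
(6,5): no bracket -> illegal

Answer: (1,1) (3,1) (5,2) (5,3) (5,5) (6,4)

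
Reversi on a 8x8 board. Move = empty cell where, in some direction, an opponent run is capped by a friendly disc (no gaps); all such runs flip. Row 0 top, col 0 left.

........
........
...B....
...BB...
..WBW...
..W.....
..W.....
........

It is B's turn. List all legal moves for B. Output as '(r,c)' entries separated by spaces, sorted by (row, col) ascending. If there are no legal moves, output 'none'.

Answer: (4,1) (4,5) (5,1) (5,4) (5,5) (6,1)

Derivation:
(3,1): no bracket -> illegal
(3,2): no bracket -> illegal
(3,5): no bracket -> illegal
(4,1): flips 1 -> legal
(4,5): flips 1 -> legal
(5,1): flips 1 -> legal
(5,3): no bracket -> illegal
(5,4): flips 1 -> legal
(5,5): flips 1 -> legal
(6,1): flips 1 -> legal
(6,3): no bracket -> illegal
(7,1): no bracket -> illegal
(7,2): no bracket -> illegal
(7,3): no bracket -> illegal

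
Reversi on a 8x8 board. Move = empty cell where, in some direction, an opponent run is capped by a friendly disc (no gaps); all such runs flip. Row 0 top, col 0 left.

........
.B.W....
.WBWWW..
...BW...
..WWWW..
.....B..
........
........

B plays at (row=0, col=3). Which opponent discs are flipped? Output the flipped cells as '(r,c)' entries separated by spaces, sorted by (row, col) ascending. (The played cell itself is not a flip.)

Answer: (1,3) (2,3)

Derivation:
Dir NW: edge -> no flip
Dir N: edge -> no flip
Dir NE: edge -> no flip
Dir W: first cell '.' (not opp) -> no flip
Dir E: first cell '.' (not opp) -> no flip
Dir SW: first cell '.' (not opp) -> no flip
Dir S: opp run (1,3) (2,3) capped by B -> flip
Dir SE: first cell '.' (not opp) -> no flip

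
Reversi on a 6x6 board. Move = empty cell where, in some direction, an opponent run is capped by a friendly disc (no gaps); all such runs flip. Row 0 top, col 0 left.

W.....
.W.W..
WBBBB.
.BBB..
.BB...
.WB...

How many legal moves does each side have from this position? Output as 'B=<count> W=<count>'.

Answer: B=5 W=7

Derivation:
-- B to move --
(0,1): flips 1 -> legal
(0,2): flips 1 -> legal
(0,3): flips 1 -> legal
(0,4): flips 1 -> legal
(1,0): no bracket -> illegal
(1,2): no bracket -> illegal
(1,4): no bracket -> illegal
(3,0): no bracket -> illegal
(4,0): no bracket -> illegal
(5,0): flips 1 -> legal
B mobility = 5
-- W to move --
(1,0): no bracket -> illegal
(1,2): no bracket -> illegal
(1,4): no bracket -> illegal
(1,5): flips 3 -> legal
(2,5): flips 4 -> legal
(3,0): no bracket -> illegal
(3,4): no bracket -> illegal
(3,5): flips 1 -> legal
(4,0): flips 2 -> legal
(4,3): flips 2 -> legal
(4,4): flips 2 -> legal
(5,0): no bracket -> illegal
(5,3): flips 3 -> legal
W mobility = 7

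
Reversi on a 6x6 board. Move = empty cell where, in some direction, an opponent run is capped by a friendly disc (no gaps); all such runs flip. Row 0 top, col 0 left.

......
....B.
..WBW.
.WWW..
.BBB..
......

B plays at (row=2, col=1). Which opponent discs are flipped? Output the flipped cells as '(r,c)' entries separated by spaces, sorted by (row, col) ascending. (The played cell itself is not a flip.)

Dir NW: first cell '.' (not opp) -> no flip
Dir N: first cell '.' (not opp) -> no flip
Dir NE: first cell '.' (not opp) -> no flip
Dir W: first cell '.' (not opp) -> no flip
Dir E: opp run (2,2) capped by B -> flip
Dir SW: first cell '.' (not opp) -> no flip
Dir S: opp run (3,1) capped by B -> flip
Dir SE: opp run (3,2) capped by B -> flip

Answer: (2,2) (3,1) (3,2)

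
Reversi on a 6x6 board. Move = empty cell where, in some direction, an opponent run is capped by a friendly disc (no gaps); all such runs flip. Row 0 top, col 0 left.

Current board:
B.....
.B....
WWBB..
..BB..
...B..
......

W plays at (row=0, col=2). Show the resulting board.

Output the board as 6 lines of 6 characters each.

Answer: B.W...
.W....
WWBB..
..BB..
...B..
......

Derivation:
Place W at (0,2); scan 8 dirs for brackets.
Dir NW: edge -> no flip
Dir N: edge -> no flip
Dir NE: edge -> no flip
Dir W: first cell '.' (not opp) -> no flip
Dir E: first cell '.' (not opp) -> no flip
Dir SW: opp run (1,1) capped by W -> flip
Dir S: first cell '.' (not opp) -> no flip
Dir SE: first cell '.' (not opp) -> no flip
All flips: (1,1)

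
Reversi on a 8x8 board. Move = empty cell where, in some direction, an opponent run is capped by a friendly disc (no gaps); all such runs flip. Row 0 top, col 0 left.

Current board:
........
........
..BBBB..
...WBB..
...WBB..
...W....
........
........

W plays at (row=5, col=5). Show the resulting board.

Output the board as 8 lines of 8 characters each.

Answer: ........
........
..BBBB..
...WBB..
...WWB..
...W.W..
........
........

Derivation:
Place W at (5,5); scan 8 dirs for brackets.
Dir NW: opp run (4,4) capped by W -> flip
Dir N: opp run (4,5) (3,5) (2,5), next='.' -> no flip
Dir NE: first cell '.' (not opp) -> no flip
Dir W: first cell '.' (not opp) -> no flip
Dir E: first cell '.' (not opp) -> no flip
Dir SW: first cell '.' (not opp) -> no flip
Dir S: first cell '.' (not opp) -> no flip
Dir SE: first cell '.' (not opp) -> no flip
All flips: (4,4)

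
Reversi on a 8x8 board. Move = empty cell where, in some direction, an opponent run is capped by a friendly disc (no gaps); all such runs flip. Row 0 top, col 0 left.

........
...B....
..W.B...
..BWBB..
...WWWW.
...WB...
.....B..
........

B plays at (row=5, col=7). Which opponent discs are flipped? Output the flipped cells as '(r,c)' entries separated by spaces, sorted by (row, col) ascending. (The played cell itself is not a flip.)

Dir NW: opp run (4,6) capped by B -> flip
Dir N: first cell '.' (not opp) -> no flip
Dir NE: edge -> no flip
Dir W: first cell '.' (not opp) -> no flip
Dir E: edge -> no flip
Dir SW: first cell '.' (not opp) -> no flip
Dir S: first cell '.' (not opp) -> no flip
Dir SE: edge -> no flip

Answer: (4,6)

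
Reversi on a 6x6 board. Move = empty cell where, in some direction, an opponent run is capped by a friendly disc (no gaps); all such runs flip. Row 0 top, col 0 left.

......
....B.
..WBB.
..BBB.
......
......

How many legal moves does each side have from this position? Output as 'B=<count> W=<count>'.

Answer: B=3 W=3

Derivation:
-- B to move --
(1,1): flips 1 -> legal
(1,2): flips 1 -> legal
(1,3): no bracket -> illegal
(2,1): flips 1 -> legal
(3,1): no bracket -> illegal
B mobility = 3
-- W to move --
(0,3): no bracket -> illegal
(0,4): no bracket -> illegal
(0,5): no bracket -> illegal
(1,2): no bracket -> illegal
(1,3): no bracket -> illegal
(1,5): no bracket -> illegal
(2,1): no bracket -> illegal
(2,5): flips 2 -> legal
(3,1): no bracket -> illegal
(3,5): no bracket -> illegal
(4,1): no bracket -> illegal
(4,2): flips 1 -> legal
(4,3): no bracket -> illegal
(4,4): flips 1 -> legal
(4,5): no bracket -> illegal
W mobility = 3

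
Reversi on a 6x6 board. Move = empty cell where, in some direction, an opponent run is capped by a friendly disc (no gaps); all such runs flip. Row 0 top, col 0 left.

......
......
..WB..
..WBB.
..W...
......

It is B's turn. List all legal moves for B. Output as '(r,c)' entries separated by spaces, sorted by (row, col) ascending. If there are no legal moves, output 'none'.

Answer: (1,1) (2,1) (3,1) (4,1) (5,1)

Derivation:
(1,1): flips 1 -> legal
(1,2): no bracket -> illegal
(1,3): no bracket -> illegal
(2,1): flips 1 -> legal
(3,1): flips 1 -> legal
(4,1): flips 1 -> legal
(4,3): no bracket -> illegal
(5,1): flips 1 -> legal
(5,2): no bracket -> illegal
(5,3): no bracket -> illegal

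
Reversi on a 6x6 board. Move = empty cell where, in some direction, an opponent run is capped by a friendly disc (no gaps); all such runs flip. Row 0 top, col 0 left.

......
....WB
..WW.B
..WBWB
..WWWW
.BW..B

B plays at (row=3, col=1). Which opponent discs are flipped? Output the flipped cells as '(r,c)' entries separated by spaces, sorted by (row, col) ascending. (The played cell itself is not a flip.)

Answer: (3,2)

Derivation:
Dir NW: first cell '.' (not opp) -> no flip
Dir N: first cell '.' (not opp) -> no flip
Dir NE: opp run (2,2), next='.' -> no flip
Dir W: first cell '.' (not opp) -> no flip
Dir E: opp run (3,2) capped by B -> flip
Dir SW: first cell '.' (not opp) -> no flip
Dir S: first cell '.' (not opp) -> no flip
Dir SE: opp run (4,2), next='.' -> no flip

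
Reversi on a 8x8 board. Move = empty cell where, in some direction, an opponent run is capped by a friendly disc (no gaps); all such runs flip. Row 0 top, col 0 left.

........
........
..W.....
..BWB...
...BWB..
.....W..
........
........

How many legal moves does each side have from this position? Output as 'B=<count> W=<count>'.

-- B to move --
(1,1): no bracket -> illegal
(1,2): flips 1 -> legal
(1,3): no bracket -> illegal
(2,1): no bracket -> illegal
(2,3): flips 1 -> legal
(2,4): no bracket -> illegal
(3,1): no bracket -> illegal
(3,5): no bracket -> illegal
(4,2): no bracket -> illegal
(4,6): no bracket -> illegal
(5,3): no bracket -> illegal
(5,4): flips 1 -> legal
(5,6): no bracket -> illegal
(6,4): no bracket -> illegal
(6,5): flips 1 -> legal
(6,6): no bracket -> illegal
B mobility = 4
-- W to move --
(2,1): no bracket -> illegal
(2,3): no bracket -> illegal
(2,4): flips 1 -> legal
(2,5): no bracket -> illegal
(3,1): flips 1 -> legal
(3,5): flips 2 -> legal
(3,6): no bracket -> illegal
(4,1): no bracket -> illegal
(4,2): flips 2 -> legal
(4,6): flips 1 -> legal
(5,2): no bracket -> illegal
(5,3): flips 1 -> legal
(5,4): no bracket -> illegal
(5,6): no bracket -> illegal
W mobility = 6

Answer: B=4 W=6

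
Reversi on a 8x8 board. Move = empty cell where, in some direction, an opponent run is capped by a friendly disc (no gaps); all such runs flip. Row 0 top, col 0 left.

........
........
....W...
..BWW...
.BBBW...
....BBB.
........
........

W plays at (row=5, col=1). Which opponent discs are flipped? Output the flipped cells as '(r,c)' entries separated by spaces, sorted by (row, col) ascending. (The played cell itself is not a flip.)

Answer: (4,2)

Derivation:
Dir NW: first cell '.' (not opp) -> no flip
Dir N: opp run (4,1), next='.' -> no flip
Dir NE: opp run (4,2) capped by W -> flip
Dir W: first cell '.' (not opp) -> no flip
Dir E: first cell '.' (not opp) -> no flip
Dir SW: first cell '.' (not opp) -> no flip
Dir S: first cell '.' (not opp) -> no flip
Dir SE: first cell '.' (not opp) -> no flip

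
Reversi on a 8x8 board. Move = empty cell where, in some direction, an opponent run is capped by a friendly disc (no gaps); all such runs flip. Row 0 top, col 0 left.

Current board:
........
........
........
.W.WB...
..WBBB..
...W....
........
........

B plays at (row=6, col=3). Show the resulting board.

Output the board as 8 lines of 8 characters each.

Place B at (6,3); scan 8 dirs for brackets.
Dir NW: first cell '.' (not opp) -> no flip
Dir N: opp run (5,3) capped by B -> flip
Dir NE: first cell '.' (not opp) -> no flip
Dir W: first cell '.' (not opp) -> no flip
Dir E: first cell '.' (not opp) -> no flip
Dir SW: first cell '.' (not opp) -> no flip
Dir S: first cell '.' (not opp) -> no flip
Dir SE: first cell '.' (not opp) -> no flip
All flips: (5,3)

Answer: ........
........
........
.W.WB...
..WBBB..
...B....
...B....
........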